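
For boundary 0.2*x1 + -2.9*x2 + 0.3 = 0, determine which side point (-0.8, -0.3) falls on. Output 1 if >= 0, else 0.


Compute 0.2 * -0.8 + -2.9 * -0.3 + 0.3
= -0.16 + 0.87 + 0.3
= 1.01
Since 1.01 >= 0, the point is on the positive side.

1


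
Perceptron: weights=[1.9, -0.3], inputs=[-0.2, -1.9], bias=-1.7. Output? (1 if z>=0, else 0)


z = w . x + b
= 1.9*-0.2 + -0.3*-1.9 + -1.7
= -0.38 + 0.57 + -1.7
= 0.19 + -1.7
= -1.51
Since z = -1.51 < 0, output = 0

0


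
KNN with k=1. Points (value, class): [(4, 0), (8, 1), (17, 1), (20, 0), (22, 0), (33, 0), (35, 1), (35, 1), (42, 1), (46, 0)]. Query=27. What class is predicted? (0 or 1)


Distances from query 27:
Point 22 (class 0): distance = 5
K=1 nearest neighbors: classes = [0]
Votes for class 1: 0 / 1
Majority vote => class 0

0


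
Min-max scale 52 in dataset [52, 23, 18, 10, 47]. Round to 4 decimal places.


Min = 10, Max = 52
Range = 52 - 10 = 42
Scaled = (x - min) / (max - min)
= (52 - 10) / 42
= 42 / 42
= 1.0000

1.0000


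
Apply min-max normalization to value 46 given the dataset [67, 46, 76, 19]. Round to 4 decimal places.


Min = 19, Max = 76
Range = 76 - 19 = 57
Scaled = (x - min) / (max - min)
= (46 - 19) / 57
= 27 / 57
= 0.4737

0.4737


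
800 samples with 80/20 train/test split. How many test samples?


Train samples = 800 * 80% = 640
Test samples = 800 - 640
= 160

160


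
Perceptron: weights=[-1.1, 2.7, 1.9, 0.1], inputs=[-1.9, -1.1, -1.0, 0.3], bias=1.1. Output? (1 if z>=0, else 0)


z = w . x + b
= -1.1*-1.9 + 2.7*-1.1 + 1.9*-1.0 + 0.1*0.3 + 1.1
= 2.09 + -2.97 + -1.9 + 0.03 + 1.1
= -2.75 + 1.1
= -1.65
Since z = -1.65 < 0, output = 0

0


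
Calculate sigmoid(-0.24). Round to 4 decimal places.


sigmoid(z) = 1 / (1 + exp(-z))
exp(-(-0.24)) = exp(0.24) = 1.2712
1 + 1.2712 = 2.2712
1 / 2.2712 = 0.4403

0.4403


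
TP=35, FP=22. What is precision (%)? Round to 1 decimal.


Precision = TP / (TP + FP) * 100
= 35 / (35 + 22)
= 35 / 57
= 0.614
= 61.4%

61.4


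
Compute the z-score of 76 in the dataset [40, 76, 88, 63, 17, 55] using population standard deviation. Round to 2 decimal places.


Mean = (40 + 76 + 88 + 63 + 17 + 55) / 6 = 56.5
Variance = sum((x_i - mean)^2) / n = 541.5833
Std = sqrt(541.5833) = 23.2719
Z = (x - mean) / std
= (76 - 56.5) / 23.2719
= 19.5 / 23.2719
= 0.84

0.84


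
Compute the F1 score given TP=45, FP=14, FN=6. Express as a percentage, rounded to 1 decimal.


Precision = TP / (TP + FP) = 45 / 59 = 0.7627
Recall = TP / (TP + FN) = 45 / 51 = 0.8824
F1 = 2 * P * R / (P + R)
= 2 * 0.7627 * 0.8824 / (0.7627 + 0.8824)
= 1.346 / 1.6451
= 0.8182
As percentage: 81.8%

81.8


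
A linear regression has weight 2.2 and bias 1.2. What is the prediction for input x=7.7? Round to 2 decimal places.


y = 2.2 * 7.7 + (1.2)
= 16.94 + (1.2)
= 18.14

18.14


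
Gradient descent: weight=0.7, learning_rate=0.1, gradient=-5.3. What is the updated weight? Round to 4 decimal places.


w_new = w_old - lr * gradient
= 0.7 - 0.1 * -5.3
= 0.7 - (-0.53)
= 1.2300

1.2300


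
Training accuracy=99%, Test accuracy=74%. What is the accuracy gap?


Gap = train_accuracy - test_accuracy
= 99 - 74
= 25%
This large gap strongly indicates overfitting.

25


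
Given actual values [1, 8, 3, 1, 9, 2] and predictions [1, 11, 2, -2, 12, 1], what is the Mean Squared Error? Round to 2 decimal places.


Differences: [0, -3, 1, 3, -3, 1]
Squared errors: [0, 9, 1, 9, 9, 1]
Sum of squared errors = 29
MSE = 29 / 6 = 4.83

4.83


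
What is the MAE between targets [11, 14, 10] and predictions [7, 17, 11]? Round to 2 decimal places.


Absolute errors: [4, 3, 1]
Sum of absolute errors = 8
MAE = 8 / 3 = 2.67

2.67


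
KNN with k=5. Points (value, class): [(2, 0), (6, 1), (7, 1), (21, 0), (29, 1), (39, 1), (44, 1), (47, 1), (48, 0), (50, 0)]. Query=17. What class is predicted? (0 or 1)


Distances from query 17:
Point 21 (class 0): distance = 4
Point 7 (class 1): distance = 10
Point 6 (class 1): distance = 11
Point 29 (class 1): distance = 12
Point 2 (class 0): distance = 15
K=5 nearest neighbors: classes = [0, 1, 1, 1, 0]
Votes for class 1: 3 / 5
Majority vote => class 1

1


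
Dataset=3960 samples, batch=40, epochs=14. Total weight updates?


Iterations per epoch = 3960 / 40 = 99
Total updates = iterations_per_epoch * epochs
= 99 * 14
= 1386

1386


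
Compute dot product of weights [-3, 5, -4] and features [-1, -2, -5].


Element-wise products:
-3 * -1 = 3
5 * -2 = -10
-4 * -5 = 20
Sum = 3 + -10 + 20
= 13

13


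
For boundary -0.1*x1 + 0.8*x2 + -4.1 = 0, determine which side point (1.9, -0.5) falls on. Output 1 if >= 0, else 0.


Compute -0.1 * 1.9 + 0.8 * -0.5 + -4.1
= -0.19 + -0.4 + -4.1
= -4.69
Since -4.69 < 0, the point is on the negative side.

0


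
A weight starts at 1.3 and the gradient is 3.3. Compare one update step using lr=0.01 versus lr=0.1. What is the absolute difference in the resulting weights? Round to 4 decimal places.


With lr=0.01: w_new = 1.3 - 0.01 * 3.3 = 1.267
With lr=0.1: w_new = 1.3 - 0.1 * 3.3 = 0.97
Absolute difference = |1.267 - 0.97|
= 0.2970

0.2970


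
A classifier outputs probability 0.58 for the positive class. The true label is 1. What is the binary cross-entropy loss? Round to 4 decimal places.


For y=1: Loss = -log(p)
= -log(0.58)
= -(-0.5447)
= 0.5447

0.5447


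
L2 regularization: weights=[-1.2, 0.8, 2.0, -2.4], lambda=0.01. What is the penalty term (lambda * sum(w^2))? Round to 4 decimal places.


Squaring each weight:
(-1.2)^2 = 1.44
0.8^2 = 0.64
2.0^2 = 4.0
(-2.4)^2 = 5.76
Sum of squares = 11.84
Penalty = 0.01 * 11.84 = 0.1184

0.1184


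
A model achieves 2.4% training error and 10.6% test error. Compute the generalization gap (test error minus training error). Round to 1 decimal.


Generalization gap = test_error - train_error
= 10.6 - 2.4
= 8.2%
A moderate gap.

8.2


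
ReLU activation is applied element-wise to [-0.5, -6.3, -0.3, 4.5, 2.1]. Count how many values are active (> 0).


ReLU(x) = max(0, x) for each element:
ReLU(-0.5) = 0
ReLU(-6.3) = 0
ReLU(-0.3) = 0
ReLU(4.5) = 4.5
ReLU(2.1) = 2.1
Active neurons (>0): 2

2


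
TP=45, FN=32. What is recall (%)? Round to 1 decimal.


Recall = TP / (TP + FN) * 100
= 45 / (45 + 32)
= 45 / 77
= 0.5844
= 58.4%

58.4


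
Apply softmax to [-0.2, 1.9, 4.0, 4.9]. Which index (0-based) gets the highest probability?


Softmax is a monotonic transformation, so it preserves the argmax.
We need to find the index of the maximum logit.
Index 0: -0.2
Index 1: 1.9
Index 2: 4.0
Index 3: 4.9
Maximum logit = 4.9 at index 3

3


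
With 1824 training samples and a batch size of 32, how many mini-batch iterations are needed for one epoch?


Iterations per epoch = dataset_size / batch_size
= 1824 / 32
= 57

57


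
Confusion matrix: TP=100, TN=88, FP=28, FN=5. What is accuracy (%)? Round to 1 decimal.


Accuracy = (TP + TN) / (TP + TN + FP + FN) * 100
= (100 + 88) / (100 + 88 + 28 + 5)
= 188 / 221
= 0.8507
= 85.1%

85.1


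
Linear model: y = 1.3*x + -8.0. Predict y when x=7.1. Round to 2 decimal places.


y = 1.3 * 7.1 + (-8.0)
= 9.23 + (-8.0)
= 1.23

1.23


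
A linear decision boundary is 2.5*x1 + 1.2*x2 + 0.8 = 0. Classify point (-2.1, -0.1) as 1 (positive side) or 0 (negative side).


Compute 2.5 * -2.1 + 1.2 * -0.1 + 0.8
= -5.25 + -0.12 + 0.8
= -4.57
Since -4.57 < 0, the point is on the negative side.

0


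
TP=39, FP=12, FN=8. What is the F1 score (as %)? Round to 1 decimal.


Precision = TP / (TP + FP) = 39 / 51 = 0.7647
Recall = TP / (TP + FN) = 39 / 47 = 0.8298
F1 = 2 * P * R / (P + R)
= 2 * 0.7647 * 0.8298 / (0.7647 + 0.8298)
= 1.2691 / 1.5945
= 0.7959
As percentage: 79.6%

79.6


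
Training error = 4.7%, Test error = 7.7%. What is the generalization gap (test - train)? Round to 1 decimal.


Generalization gap = test_error - train_error
= 7.7 - 4.7
= 3.0%
A moderate gap.

3.0


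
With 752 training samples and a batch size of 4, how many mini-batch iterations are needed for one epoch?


Iterations per epoch = dataset_size / batch_size
= 752 / 4
= 188

188


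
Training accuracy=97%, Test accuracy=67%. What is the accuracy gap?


Gap = train_accuracy - test_accuracy
= 97 - 67
= 30%
This large gap strongly indicates overfitting.

30


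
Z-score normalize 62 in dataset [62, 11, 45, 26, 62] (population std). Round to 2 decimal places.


Mean = (62 + 11 + 45 + 26 + 62) / 5 = 41.2
Variance = sum((x_i - mean)^2) / n = 404.56
Std = sqrt(404.56) = 20.1137
Z = (x - mean) / std
= (62 - 41.2) / 20.1137
= 20.8 / 20.1137
= 1.03

1.03


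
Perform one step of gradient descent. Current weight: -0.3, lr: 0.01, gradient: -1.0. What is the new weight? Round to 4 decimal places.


w_new = w_old - lr * gradient
= -0.3 - 0.01 * -1.0
= -0.3 - (-0.01)
= -0.2900

-0.2900


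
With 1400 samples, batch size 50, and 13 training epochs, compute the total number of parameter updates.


Iterations per epoch = 1400 / 50 = 28
Total updates = iterations_per_epoch * epochs
= 28 * 13
= 364

364


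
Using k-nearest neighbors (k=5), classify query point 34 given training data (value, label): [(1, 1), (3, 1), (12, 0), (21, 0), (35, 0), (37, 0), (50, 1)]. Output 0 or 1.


Distances from query 34:
Point 35 (class 0): distance = 1
Point 37 (class 0): distance = 3
Point 21 (class 0): distance = 13
Point 50 (class 1): distance = 16
Point 12 (class 0): distance = 22
K=5 nearest neighbors: classes = [0, 0, 0, 1, 0]
Votes for class 1: 1 / 5
Majority vote => class 0

0


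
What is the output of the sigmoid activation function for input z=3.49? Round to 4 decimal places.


sigmoid(z) = 1 / (1 + exp(-z))
exp(-(3.49)) = exp(-3.49) = 0.0305
1 + 0.0305 = 1.0305
1 / 1.0305 = 0.9704

0.9704


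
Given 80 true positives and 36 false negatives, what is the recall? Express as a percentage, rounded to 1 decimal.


Recall = TP / (TP + FN) * 100
= 80 / (80 + 36)
= 80 / 116
= 0.6897
= 69.0%

69.0


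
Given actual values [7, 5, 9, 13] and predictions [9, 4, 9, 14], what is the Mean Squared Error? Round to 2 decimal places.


Differences: [-2, 1, 0, -1]
Squared errors: [4, 1, 0, 1]
Sum of squared errors = 6
MSE = 6 / 4 = 1.50

1.50


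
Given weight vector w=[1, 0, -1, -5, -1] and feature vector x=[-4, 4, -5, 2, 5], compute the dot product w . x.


Element-wise products:
1 * -4 = -4
0 * 4 = 0
-1 * -5 = 5
-5 * 2 = -10
-1 * 5 = -5
Sum = -4 + 0 + 5 + -10 + -5
= -14

-14


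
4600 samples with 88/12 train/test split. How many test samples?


Train samples = 4600 * 88% = 4048
Test samples = 4600 - 4048
= 552

552


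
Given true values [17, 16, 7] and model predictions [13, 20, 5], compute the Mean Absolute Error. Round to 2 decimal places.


Absolute errors: [4, 4, 2]
Sum of absolute errors = 10
MAE = 10 / 3 = 3.33

3.33


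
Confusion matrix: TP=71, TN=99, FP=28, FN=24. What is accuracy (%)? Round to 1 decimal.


Accuracy = (TP + TN) / (TP + TN + FP + FN) * 100
= (71 + 99) / (71 + 99 + 28 + 24)
= 170 / 222
= 0.7658
= 76.6%

76.6


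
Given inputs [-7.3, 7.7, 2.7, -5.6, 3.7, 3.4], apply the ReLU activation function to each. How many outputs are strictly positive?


ReLU(x) = max(0, x) for each element:
ReLU(-7.3) = 0
ReLU(7.7) = 7.7
ReLU(2.7) = 2.7
ReLU(-5.6) = 0
ReLU(3.7) = 3.7
ReLU(3.4) = 3.4
Active neurons (>0): 4

4


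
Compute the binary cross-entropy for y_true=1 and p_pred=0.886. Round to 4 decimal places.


For y=1: Loss = -log(p)
= -log(0.886)
= -(-0.121)
= 0.1210

0.1210


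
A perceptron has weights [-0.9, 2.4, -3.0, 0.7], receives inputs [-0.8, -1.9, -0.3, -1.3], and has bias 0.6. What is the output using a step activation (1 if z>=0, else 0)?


z = w . x + b
= -0.9*-0.8 + 2.4*-1.9 + -3.0*-0.3 + 0.7*-1.3 + 0.6
= 0.72 + -4.56 + 0.9 + -0.91 + 0.6
= -3.85 + 0.6
= -3.25
Since z = -3.25 < 0, output = 0

0


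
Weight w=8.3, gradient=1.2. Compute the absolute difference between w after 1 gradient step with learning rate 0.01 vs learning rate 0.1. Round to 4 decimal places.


With lr=0.01: w_new = 8.3 - 0.01 * 1.2 = 8.288
With lr=0.1: w_new = 8.3 - 0.1 * 1.2 = 8.18
Absolute difference = |8.288 - 8.18|
= 0.1080

0.1080


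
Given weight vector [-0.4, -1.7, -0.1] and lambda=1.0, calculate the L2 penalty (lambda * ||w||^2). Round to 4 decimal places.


Squaring each weight:
(-0.4)^2 = 0.16
(-1.7)^2 = 2.89
(-0.1)^2 = 0.01
Sum of squares = 3.06
Penalty = 1.0 * 3.06 = 3.0600

3.0600


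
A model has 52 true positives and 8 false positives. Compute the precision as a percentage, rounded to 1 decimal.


Precision = TP / (TP + FP) * 100
= 52 / (52 + 8)
= 52 / 60
= 0.8667
= 86.7%

86.7


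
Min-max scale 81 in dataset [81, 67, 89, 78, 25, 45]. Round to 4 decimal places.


Min = 25, Max = 89
Range = 89 - 25 = 64
Scaled = (x - min) / (max - min)
= (81 - 25) / 64
= 56 / 64
= 0.8750

0.8750


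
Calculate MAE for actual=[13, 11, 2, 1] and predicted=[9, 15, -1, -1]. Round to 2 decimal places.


Absolute errors: [4, 4, 3, 2]
Sum of absolute errors = 13
MAE = 13 / 4 = 3.25

3.25


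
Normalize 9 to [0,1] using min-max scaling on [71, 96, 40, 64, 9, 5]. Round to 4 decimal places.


Min = 5, Max = 96
Range = 96 - 5 = 91
Scaled = (x - min) / (max - min)
= (9 - 5) / 91
= 4 / 91
= 0.0440

0.0440


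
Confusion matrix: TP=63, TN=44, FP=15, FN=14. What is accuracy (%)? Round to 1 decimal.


Accuracy = (TP + TN) / (TP + TN + FP + FN) * 100
= (63 + 44) / (63 + 44 + 15 + 14)
= 107 / 136
= 0.7868
= 78.7%

78.7


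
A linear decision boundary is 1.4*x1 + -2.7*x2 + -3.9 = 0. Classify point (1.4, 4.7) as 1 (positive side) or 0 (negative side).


Compute 1.4 * 1.4 + -2.7 * 4.7 + -3.9
= 1.96 + -12.69 + -3.9
= -14.63
Since -14.63 < 0, the point is on the negative side.

0


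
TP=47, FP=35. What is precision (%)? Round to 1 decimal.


Precision = TP / (TP + FP) * 100
= 47 / (47 + 35)
= 47 / 82
= 0.5732
= 57.3%

57.3


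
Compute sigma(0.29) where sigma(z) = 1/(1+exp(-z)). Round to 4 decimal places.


sigmoid(z) = 1 / (1 + exp(-z))
exp(-(0.29)) = exp(-0.29) = 0.7483
1 + 0.7483 = 1.7483
1 / 1.7483 = 0.5720

0.5720


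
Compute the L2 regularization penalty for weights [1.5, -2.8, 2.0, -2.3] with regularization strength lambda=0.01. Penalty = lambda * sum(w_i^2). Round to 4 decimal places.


Squaring each weight:
1.5^2 = 2.25
(-2.8)^2 = 7.84
2.0^2 = 4.0
(-2.3)^2 = 5.29
Sum of squares = 19.38
Penalty = 0.01 * 19.38 = 0.1938

0.1938


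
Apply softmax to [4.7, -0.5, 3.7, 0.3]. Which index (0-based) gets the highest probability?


Softmax is a monotonic transformation, so it preserves the argmax.
We need to find the index of the maximum logit.
Index 0: 4.7
Index 1: -0.5
Index 2: 3.7
Index 3: 0.3
Maximum logit = 4.7 at index 0

0


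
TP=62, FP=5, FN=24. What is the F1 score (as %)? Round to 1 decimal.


Precision = TP / (TP + FP) = 62 / 67 = 0.9254
Recall = TP / (TP + FN) = 62 / 86 = 0.7209
F1 = 2 * P * R / (P + R)
= 2 * 0.9254 * 0.7209 / (0.9254 + 0.7209)
= 1.3343 / 1.6463
= 0.8105
As percentage: 81.0%

81.0


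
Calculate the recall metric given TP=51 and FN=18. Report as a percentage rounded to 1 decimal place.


Recall = TP / (TP + FN) * 100
= 51 / (51 + 18)
= 51 / 69
= 0.7391
= 73.9%

73.9


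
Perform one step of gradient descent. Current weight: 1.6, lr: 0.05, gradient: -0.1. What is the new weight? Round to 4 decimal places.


w_new = w_old - lr * gradient
= 1.6 - 0.05 * -0.1
= 1.6 - (-0.005)
= 1.6050

1.6050


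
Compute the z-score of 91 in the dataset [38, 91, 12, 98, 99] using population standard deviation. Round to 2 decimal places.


Mean = (38 + 91 + 12 + 98 + 99) / 5 = 67.6
Variance = sum((x_i - mean)^2) / n = 1285.04
Std = sqrt(1285.04) = 35.8475
Z = (x - mean) / std
= (91 - 67.6) / 35.8475
= 23.4 / 35.8475
= 0.65

0.65


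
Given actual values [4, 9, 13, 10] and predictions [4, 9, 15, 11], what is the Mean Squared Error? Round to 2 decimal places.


Differences: [0, 0, -2, -1]
Squared errors: [0, 0, 4, 1]
Sum of squared errors = 5
MSE = 5 / 4 = 1.25

1.25


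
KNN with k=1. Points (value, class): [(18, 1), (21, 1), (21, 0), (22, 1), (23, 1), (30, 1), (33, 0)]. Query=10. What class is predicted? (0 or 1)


Distances from query 10:
Point 18 (class 1): distance = 8
K=1 nearest neighbors: classes = [1]
Votes for class 1: 1 / 1
Majority vote => class 1

1


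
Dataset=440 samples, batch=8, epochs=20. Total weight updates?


Iterations per epoch = 440 / 8 = 55
Total updates = iterations_per_epoch * epochs
= 55 * 20
= 1100

1100


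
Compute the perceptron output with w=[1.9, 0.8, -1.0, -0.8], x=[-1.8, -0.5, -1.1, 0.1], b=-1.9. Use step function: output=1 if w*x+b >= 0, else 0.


z = w . x + b
= 1.9*-1.8 + 0.8*-0.5 + -1.0*-1.1 + -0.8*0.1 + -1.9
= -3.42 + -0.4 + 1.1 + -0.08 + -1.9
= -2.8 + -1.9
= -4.7
Since z = -4.7 < 0, output = 0

0


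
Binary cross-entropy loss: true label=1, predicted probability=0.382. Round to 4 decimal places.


For y=1: Loss = -log(p)
= -log(0.382)
= -(-0.9623)
= 0.9623

0.9623


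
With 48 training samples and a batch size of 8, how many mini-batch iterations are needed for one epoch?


Iterations per epoch = dataset_size / batch_size
= 48 / 8
= 6

6


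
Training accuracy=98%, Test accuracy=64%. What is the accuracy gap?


Gap = train_accuracy - test_accuracy
= 98 - 64
= 34%
This large gap strongly indicates overfitting.

34


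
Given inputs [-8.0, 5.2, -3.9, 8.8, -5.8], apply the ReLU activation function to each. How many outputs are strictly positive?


ReLU(x) = max(0, x) for each element:
ReLU(-8.0) = 0
ReLU(5.2) = 5.2
ReLU(-3.9) = 0
ReLU(8.8) = 8.8
ReLU(-5.8) = 0
Active neurons (>0): 2

2


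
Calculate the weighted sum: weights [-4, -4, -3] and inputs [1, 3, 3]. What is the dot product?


Element-wise products:
-4 * 1 = -4
-4 * 3 = -12
-3 * 3 = -9
Sum = -4 + -12 + -9
= -25

-25


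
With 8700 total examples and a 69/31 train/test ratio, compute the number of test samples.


Train samples = 8700 * 69% = 6003
Test samples = 8700 - 6003
= 2697

2697


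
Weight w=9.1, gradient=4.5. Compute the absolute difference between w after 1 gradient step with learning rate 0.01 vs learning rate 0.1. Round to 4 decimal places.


With lr=0.01: w_new = 9.1 - 0.01 * 4.5 = 9.055
With lr=0.1: w_new = 9.1 - 0.1 * 4.5 = 8.65
Absolute difference = |9.055 - 8.65|
= 0.4050

0.4050


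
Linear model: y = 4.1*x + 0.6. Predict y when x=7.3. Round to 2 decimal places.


y = 4.1 * 7.3 + (0.6)
= 29.93 + (0.6)
= 30.53

30.53


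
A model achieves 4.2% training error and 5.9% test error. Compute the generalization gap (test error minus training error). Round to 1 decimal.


Generalization gap = test_error - train_error
= 5.9 - 4.2
= 1.7%
A small gap suggests good generalization.

1.7


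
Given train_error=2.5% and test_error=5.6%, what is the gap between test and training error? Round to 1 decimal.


Generalization gap = test_error - train_error
= 5.6 - 2.5
= 3.1%
A moderate gap.

3.1


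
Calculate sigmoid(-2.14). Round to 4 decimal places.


sigmoid(z) = 1 / (1 + exp(-z))
exp(-(-2.14)) = exp(2.14) = 8.4994
1 + 8.4994 = 9.4994
1 / 9.4994 = 0.1053

0.1053


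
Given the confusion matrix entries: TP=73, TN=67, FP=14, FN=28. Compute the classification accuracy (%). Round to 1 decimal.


Accuracy = (TP + TN) / (TP + TN + FP + FN) * 100
= (73 + 67) / (73 + 67 + 14 + 28)
= 140 / 182
= 0.7692
= 76.9%

76.9


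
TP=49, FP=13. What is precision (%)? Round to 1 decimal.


Precision = TP / (TP + FP) * 100
= 49 / (49 + 13)
= 49 / 62
= 0.7903
= 79.0%

79.0


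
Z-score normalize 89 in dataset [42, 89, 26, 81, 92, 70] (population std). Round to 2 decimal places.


Mean = (42 + 89 + 26 + 81 + 92 + 70) / 6 = 66.6667
Variance = sum((x_i - mean)^2) / n = 603.2222
Std = sqrt(603.2222) = 24.5606
Z = (x - mean) / std
= (89 - 66.6667) / 24.5606
= 22.3333 / 24.5606
= 0.91

0.91


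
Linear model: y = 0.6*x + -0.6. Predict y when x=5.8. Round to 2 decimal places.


y = 0.6 * 5.8 + (-0.6)
= 3.48 + (-0.6)
= 2.88

2.88


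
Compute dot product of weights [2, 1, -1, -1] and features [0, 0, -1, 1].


Element-wise products:
2 * 0 = 0
1 * 0 = 0
-1 * -1 = 1
-1 * 1 = -1
Sum = 0 + 0 + 1 + -1
= 0

0


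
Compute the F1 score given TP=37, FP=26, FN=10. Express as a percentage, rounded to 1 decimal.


Precision = TP / (TP + FP) = 37 / 63 = 0.5873
Recall = TP / (TP + FN) = 37 / 47 = 0.7872
F1 = 2 * P * R / (P + R)
= 2 * 0.5873 * 0.7872 / (0.5873 + 0.7872)
= 0.9247 / 1.3745
= 0.6727
As percentage: 67.3%

67.3


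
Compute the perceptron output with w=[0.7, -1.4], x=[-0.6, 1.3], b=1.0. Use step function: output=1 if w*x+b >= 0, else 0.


z = w . x + b
= 0.7*-0.6 + -1.4*1.3 + 1.0
= -0.42 + -1.82 + 1.0
= -2.24 + 1.0
= -1.24
Since z = -1.24 < 0, output = 0

0


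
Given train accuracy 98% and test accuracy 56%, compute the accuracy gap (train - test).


Gap = train_accuracy - test_accuracy
= 98 - 56
= 42%
This large gap strongly indicates overfitting.

42


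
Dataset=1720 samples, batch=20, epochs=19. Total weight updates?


Iterations per epoch = 1720 / 20 = 86
Total updates = iterations_per_epoch * epochs
= 86 * 19
= 1634

1634


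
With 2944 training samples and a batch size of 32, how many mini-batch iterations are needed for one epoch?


Iterations per epoch = dataset_size / batch_size
= 2944 / 32
= 92

92


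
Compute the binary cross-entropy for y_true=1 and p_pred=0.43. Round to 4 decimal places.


For y=1: Loss = -log(p)
= -log(0.43)
= -(-0.844)
= 0.8440

0.8440


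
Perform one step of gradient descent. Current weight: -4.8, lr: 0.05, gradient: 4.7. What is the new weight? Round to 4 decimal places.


w_new = w_old - lr * gradient
= -4.8 - 0.05 * 4.7
= -4.8 - (0.235)
= -5.0350

-5.0350


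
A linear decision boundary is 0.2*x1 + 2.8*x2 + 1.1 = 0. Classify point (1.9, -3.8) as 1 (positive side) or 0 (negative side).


Compute 0.2 * 1.9 + 2.8 * -3.8 + 1.1
= 0.38 + -10.64 + 1.1
= -9.16
Since -9.16 < 0, the point is on the negative side.

0


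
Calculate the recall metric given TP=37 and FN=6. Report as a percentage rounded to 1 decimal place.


Recall = TP / (TP + FN) * 100
= 37 / (37 + 6)
= 37 / 43
= 0.8605
= 86.0%

86.0


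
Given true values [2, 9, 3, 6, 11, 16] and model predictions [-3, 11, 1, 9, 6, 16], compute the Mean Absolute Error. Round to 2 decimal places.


Absolute errors: [5, 2, 2, 3, 5, 0]
Sum of absolute errors = 17
MAE = 17 / 6 = 2.83

2.83


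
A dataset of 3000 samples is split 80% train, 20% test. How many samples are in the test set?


Train samples = 3000 * 80% = 2400
Test samples = 3000 - 2400
= 600

600


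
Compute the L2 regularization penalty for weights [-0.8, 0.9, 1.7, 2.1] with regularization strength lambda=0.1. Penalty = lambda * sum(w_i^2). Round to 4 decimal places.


Squaring each weight:
(-0.8)^2 = 0.64
0.9^2 = 0.81
1.7^2 = 2.89
2.1^2 = 4.41
Sum of squares = 8.75
Penalty = 0.1 * 8.75 = 0.8750

0.8750


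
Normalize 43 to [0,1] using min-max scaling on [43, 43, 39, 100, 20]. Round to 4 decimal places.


Min = 20, Max = 100
Range = 100 - 20 = 80
Scaled = (x - min) / (max - min)
= (43 - 20) / 80
= 23 / 80
= 0.2875

0.2875


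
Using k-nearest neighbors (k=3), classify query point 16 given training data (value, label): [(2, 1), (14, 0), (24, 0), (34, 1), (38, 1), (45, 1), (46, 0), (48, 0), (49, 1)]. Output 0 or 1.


Distances from query 16:
Point 14 (class 0): distance = 2
Point 24 (class 0): distance = 8
Point 2 (class 1): distance = 14
K=3 nearest neighbors: classes = [0, 0, 1]
Votes for class 1: 1 / 3
Majority vote => class 0

0


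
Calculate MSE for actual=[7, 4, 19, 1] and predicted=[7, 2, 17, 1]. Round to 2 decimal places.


Differences: [0, 2, 2, 0]
Squared errors: [0, 4, 4, 0]
Sum of squared errors = 8
MSE = 8 / 4 = 2.00

2.00


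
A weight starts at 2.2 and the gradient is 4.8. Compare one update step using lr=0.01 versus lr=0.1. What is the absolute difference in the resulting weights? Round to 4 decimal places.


With lr=0.01: w_new = 2.2 - 0.01 * 4.8 = 2.152
With lr=0.1: w_new = 2.2 - 0.1 * 4.8 = 1.72
Absolute difference = |2.152 - 1.72|
= 0.4320

0.4320


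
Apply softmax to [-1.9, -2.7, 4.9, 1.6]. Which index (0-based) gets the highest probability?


Softmax is a monotonic transformation, so it preserves the argmax.
We need to find the index of the maximum logit.
Index 0: -1.9
Index 1: -2.7
Index 2: 4.9
Index 3: 1.6
Maximum logit = 4.9 at index 2

2


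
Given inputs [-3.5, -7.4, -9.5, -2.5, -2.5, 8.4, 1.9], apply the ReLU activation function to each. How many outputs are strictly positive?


ReLU(x) = max(0, x) for each element:
ReLU(-3.5) = 0
ReLU(-7.4) = 0
ReLU(-9.5) = 0
ReLU(-2.5) = 0
ReLU(-2.5) = 0
ReLU(8.4) = 8.4
ReLU(1.9) = 1.9
Active neurons (>0): 2

2


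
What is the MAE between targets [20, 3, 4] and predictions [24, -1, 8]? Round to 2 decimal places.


Absolute errors: [4, 4, 4]
Sum of absolute errors = 12
MAE = 12 / 3 = 4.00

4.00


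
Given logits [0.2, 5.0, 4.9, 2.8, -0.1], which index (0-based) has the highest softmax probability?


Softmax is a monotonic transformation, so it preserves the argmax.
We need to find the index of the maximum logit.
Index 0: 0.2
Index 1: 5.0
Index 2: 4.9
Index 3: 2.8
Index 4: -0.1
Maximum logit = 5.0 at index 1

1


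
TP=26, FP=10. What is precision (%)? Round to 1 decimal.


Precision = TP / (TP + FP) * 100
= 26 / (26 + 10)
= 26 / 36
= 0.7222
= 72.2%

72.2


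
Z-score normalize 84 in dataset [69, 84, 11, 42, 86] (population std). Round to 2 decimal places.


Mean = (69 + 84 + 11 + 42 + 86) / 5 = 58.4
Variance = sum((x_i - mean)^2) / n = 809.04
Std = sqrt(809.04) = 28.4436
Z = (x - mean) / std
= (84 - 58.4) / 28.4436
= 25.6 / 28.4436
= 0.90

0.90


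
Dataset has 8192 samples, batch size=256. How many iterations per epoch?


Iterations per epoch = dataset_size / batch_size
= 8192 / 256
= 32

32


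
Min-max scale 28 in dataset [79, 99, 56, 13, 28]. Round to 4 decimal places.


Min = 13, Max = 99
Range = 99 - 13 = 86
Scaled = (x - min) / (max - min)
= (28 - 13) / 86
= 15 / 86
= 0.1744

0.1744


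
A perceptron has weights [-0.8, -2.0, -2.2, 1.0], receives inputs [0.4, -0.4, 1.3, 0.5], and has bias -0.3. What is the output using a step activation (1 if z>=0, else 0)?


z = w . x + b
= -0.8*0.4 + -2.0*-0.4 + -2.2*1.3 + 1.0*0.5 + -0.3
= -0.32 + 0.8 + -2.86 + 0.5 + -0.3
= -1.88 + -0.3
= -2.18
Since z = -2.18 < 0, output = 0

0


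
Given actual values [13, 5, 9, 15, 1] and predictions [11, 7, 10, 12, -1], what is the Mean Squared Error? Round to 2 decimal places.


Differences: [2, -2, -1, 3, 2]
Squared errors: [4, 4, 1, 9, 4]
Sum of squared errors = 22
MSE = 22 / 5 = 4.40

4.40


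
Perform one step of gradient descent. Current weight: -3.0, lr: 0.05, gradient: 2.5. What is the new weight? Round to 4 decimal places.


w_new = w_old - lr * gradient
= -3.0 - 0.05 * 2.5
= -3.0 - (0.125)
= -3.1250

-3.1250


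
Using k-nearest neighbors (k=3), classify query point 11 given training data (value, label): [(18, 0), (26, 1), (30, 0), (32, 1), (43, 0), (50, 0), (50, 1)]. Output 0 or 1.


Distances from query 11:
Point 18 (class 0): distance = 7
Point 26 (class 1): distance = 15
Point 30 (class 0): distance = 19
K=3 nearest neighbors: classes = [0, 1, 0]
Votes for class 1: 1 / 3
Majority vote => class 0

0


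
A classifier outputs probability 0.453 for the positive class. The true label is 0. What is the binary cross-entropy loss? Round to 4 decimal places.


For y=0: Loss = -log(1-p)
= -log(1 - 0.453)
= -log(0.547)
= -(-0.6033)
= 0.6033

0.6033


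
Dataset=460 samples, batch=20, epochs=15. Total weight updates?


Iterations per epoch = 460 / 20 = 23
Total updates = iterations_per_epoch * epochs
= 23 * 15
= 345

345


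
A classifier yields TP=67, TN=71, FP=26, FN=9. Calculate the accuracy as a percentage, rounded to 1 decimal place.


Accuracy = (TP + TN) / (TP + TN + FP + FN) * 100
= (67 + 71) / (67 + 71 + 26 + 9)
= 138 / 173
= 0.7977
= 79.8%

79.8


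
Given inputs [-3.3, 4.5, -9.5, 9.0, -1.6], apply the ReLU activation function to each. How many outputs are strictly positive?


ReLU(x) = max(0, x) for each element:
ReLU(-3.3) = 0
ReLU(4.5) = 4.5
ReLU(-9.5) = 0
ReLU(9.0) = 9.0
ReLU(-1.6) = 0
Active neurons (>0): 2

2


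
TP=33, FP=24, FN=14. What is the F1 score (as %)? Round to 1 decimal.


Precision = TP / (TP + FP) = 33 / 57 = 0.5789
Recall = TP / (TP + FN) = 33 / 47 = 0.7021
F1 = 2 * P * R / (P + R)
= 2 * 0.5789 * 0.7021 / (0.5789 + 0.7021)
= 0.813 / 1.2811
= 0.6346
As percentage: 63.5%

63.5


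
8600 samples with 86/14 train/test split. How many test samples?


Train samples = 8600 * 86% = 7396
Test samples = 8600 - 7396
= 1204

1204


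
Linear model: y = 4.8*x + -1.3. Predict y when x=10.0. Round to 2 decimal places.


y = 4.8 * 10.0 + (-1.3)
= 48.0 + (-1.3)
= 46.70

46.70


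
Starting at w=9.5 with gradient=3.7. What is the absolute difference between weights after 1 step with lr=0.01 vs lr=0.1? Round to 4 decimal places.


With lr=0.01: w_new = 9.5 - 0.01 * 3.7 = 9.463
With lr=0.1: w_new = 9.5 - 0.1 * 3.7 = 9.13
Absolute difference = |9.463 - 9.13|
= 0.3330

0.3330


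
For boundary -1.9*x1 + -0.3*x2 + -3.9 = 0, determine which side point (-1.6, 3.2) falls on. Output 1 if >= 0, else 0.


Compute -1.9 * -1.6 + -0.3 * 3.2 + -3.9
= 3.04 + -0.96 + -3.9
= -1.82
Since -1.82 < 0, the point is on the negative side.

0


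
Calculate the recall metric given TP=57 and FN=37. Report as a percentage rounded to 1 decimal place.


Recall = TP / (TP + FN) * 100
= 57 / (57 + 37)
= 57 / 94
= 0.6064
= 60.6%

60.6


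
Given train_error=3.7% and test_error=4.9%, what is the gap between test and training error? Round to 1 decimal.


Generalization gap = test_error - train_error
= 4.9 - 3.7
= 1.2%
A small gap suggests good generalization.

1.2


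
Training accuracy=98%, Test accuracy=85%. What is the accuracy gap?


Gap = train_accuracy - test_accuracy
= 98 - 85
= 13%
This gap suggests the model is overfitting.

13


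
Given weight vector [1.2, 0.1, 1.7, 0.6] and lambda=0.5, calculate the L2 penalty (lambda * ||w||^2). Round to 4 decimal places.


Squaring each weight:
1.2^2 = 1.44
0.1^2 = 0.01
1.7^2 = 2.89
0.6^2 = 0.36
Sum of squares = 4.7
Penalty = 0.5 * 4.7 = 2.3500

2.3500


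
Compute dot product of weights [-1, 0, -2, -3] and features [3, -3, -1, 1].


Element-wise products:
-1 * 3 = -3
0 * -3 = 0
-2 * -1 = 2
-3 * 1 = -3
Sum = -3 + 0 + 2 + -3
= -4

-4


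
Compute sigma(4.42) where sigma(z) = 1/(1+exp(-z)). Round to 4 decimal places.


sigmoid(z) = 1 / (1 + exp(-z))
exp(-(4.42)) = exp(-4.42) = 0.012
1 + 0.012 = 1.012
1 / 1.012 = 0.9881

0.9881


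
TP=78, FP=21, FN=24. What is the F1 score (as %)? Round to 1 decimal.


Precision = TP / (TP + FP) = 78 / 99 = 0.7879
Recall = TP / (TP + FN) = 78 / 102 = 0.7647
F1 = 2 * P * R / (P + R)
= 2 * 0.7879 * 0.7647 / (0.7879 + 0.7647)
= 1.205 / 1.5526
= 0.7761
As percentage: 77.6%

77.6


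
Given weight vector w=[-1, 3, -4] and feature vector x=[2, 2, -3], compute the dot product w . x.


Element-wise products:
-1 * 2 = -2
3 * 2 = 6
-4 * -3 = 12
Sum = -2 + 6 + 12
= 16

16


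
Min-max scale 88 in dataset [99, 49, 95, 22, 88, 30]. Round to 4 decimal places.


Min = 22, Max = 99
Range = 99 - 22 = 77
Scaled = (x - min) / (max - min)
= (88 - 22) / 77
= 66 / 77
= 0.8571

0.8571


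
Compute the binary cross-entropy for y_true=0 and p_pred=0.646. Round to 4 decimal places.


For y=0: Loss = -log(1-p)
= -log(1 - 0.646)
= -log(0.354)
= -(-1.0385)
= 1.0385

1.0385


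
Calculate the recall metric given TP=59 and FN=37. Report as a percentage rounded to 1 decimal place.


Recall = TP / (TP + FN) * 100
= 59 / (59 + 37)
= 59 / 96
= 0.6146
= 61.5%

61.5


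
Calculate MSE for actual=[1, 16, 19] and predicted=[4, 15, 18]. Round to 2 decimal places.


Differences: [-3, 1, 1]
Squared errors: [9, 1, 1]
Sum of squared errors = 11
MSE = 11 / 3 = 3.67

3.67


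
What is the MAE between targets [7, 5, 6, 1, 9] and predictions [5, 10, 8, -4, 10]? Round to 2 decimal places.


Absolute errors: [2, 5, 2, 5, 1]
Sum of absolute errors = 15
MAE = 15 / 5 = 3.00

3.00


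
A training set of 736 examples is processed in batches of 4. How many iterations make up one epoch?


Iterations per epoch = dataset_size / batch_size
= 736 / 4
= 184

184


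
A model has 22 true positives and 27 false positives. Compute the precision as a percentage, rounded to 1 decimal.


Precision = TP / (TP + FP) * 100
= 22 / (22 + 27)
= 22 / 49
= 0.449
= 44.9%

44.9


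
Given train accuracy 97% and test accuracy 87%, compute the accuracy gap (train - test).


Gap = train_accuracy - test_accuracy
= 97 - 87
= 10%
This moderate gap may indicate mild overfitting.

10


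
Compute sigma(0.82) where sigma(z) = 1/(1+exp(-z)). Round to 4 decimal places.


sigmoid(z) = 1 / (1 + exp(-z))
exp(-(0.82)) = exp(-0.82) = 0.4404
1 + 0.4404 = 1.4404
1 / 1.4404 = 0.6942

0.6942


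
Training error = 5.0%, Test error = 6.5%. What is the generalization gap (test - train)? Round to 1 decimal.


Generalization gap = test_error - train_error
= 6.5 - 5.0
= 1.5%
A small gap suggests good generalization.

1.5


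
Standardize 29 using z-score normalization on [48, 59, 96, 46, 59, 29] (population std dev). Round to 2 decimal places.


Mean = (48 + 59 + 96 + 46 + 59 + 29) / 6 = 56.1667
Variance = sum((x_i - mean)^2) / n = 418.4722
Std = sqrt(418.4722) = 20.4566
Z = (x - mean) / std
= (29 - 56.1667) / 20.4566
= -27.1667 / 20.4566
= -1.33

-1.33


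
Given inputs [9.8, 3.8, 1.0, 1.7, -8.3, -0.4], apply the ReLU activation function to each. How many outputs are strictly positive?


ReLU(x) = max(0, x) for each element:
ReLU(9.8) = 9.8
ReLU(3.8) = 3.8
ReLU(1.0) = 1.0
ReLU(1.7) = 1.7
ReLU(-8.3) = 0
ReLU(-0.4) = 0
Active neurons (>0): 4

4


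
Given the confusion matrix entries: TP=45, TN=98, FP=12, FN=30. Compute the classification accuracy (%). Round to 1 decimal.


Accuracy = (TP + TN) / (TP + TN + FP + FN) * 100
= (45 + 98) / (45 + 98 + 12 + 30)
= 143 / 185
= 0.773
= 77.3%

77.3


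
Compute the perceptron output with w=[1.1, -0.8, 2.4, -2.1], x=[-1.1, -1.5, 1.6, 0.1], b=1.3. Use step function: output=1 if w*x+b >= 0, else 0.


z = w . x + b
= 1.1*-1.1 + -0.8*-1.5 + 2.4*1.6 + -2.1*0.1 + 1.3
= -1.21 + 1.2 + 3.84 + -0.21 + 1.3
= 3.62 + 1.3
= 4.92
Since z = 4.92 >= 0, output = 1

1


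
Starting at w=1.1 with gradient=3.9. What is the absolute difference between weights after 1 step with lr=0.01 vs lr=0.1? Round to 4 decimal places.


With lr=0.01: w_new = 1.1 - 0.01 * 3.9 = 1.061
With lr=0.1: w_new = 1.1 - 0.1 * 3.9 = 0.71
Absolute difference = |1.061 - 0.71|
= 0.3510

0.3510


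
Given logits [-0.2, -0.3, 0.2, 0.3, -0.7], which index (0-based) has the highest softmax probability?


Softmax is a monotonic transformation, so it preserves the argmax.
We need to find the index of the maximum logit.
Index 0: -0.2
Index 1: -0.3
Index 2: 0.2
Index 3: 0.3
Index 4: -0.7
Maximum logit = 0.3 at index 3

3


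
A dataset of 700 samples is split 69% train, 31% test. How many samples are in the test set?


Train samples = 700 * 69% = 483
Test samples = 700 - 483
= 217

217


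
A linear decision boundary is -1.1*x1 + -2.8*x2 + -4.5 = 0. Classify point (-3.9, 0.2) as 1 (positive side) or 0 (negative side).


Compute -1.1 * -3.9 + -2.8 * 0.2 + -4.5
= 4.29 + -0.56 + -4.5
= -0.77
Since -0.77 < 0, the point is on the negative side.

0


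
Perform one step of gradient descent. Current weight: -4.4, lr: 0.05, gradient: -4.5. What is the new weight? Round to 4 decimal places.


w_new = w_old - lr * gradient
= -4.4 - 0.05 * -4.5
= -4.4 - (-0.225)
= -4.1750

-4.1750


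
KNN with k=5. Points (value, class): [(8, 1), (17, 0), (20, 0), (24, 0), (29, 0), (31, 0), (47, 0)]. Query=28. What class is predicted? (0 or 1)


Distances from query 28:
Point 29 (class 0): distance = 1
Point 31 (class 0): distance = 3
Point 24 (class 0): distance = 4
Point 20 (class 0): distance = 8
Point 17 (class 0): distance = 11
K=5 nearest neighbors: classes = [0, 0, 0, 0, 0]
Votes for class 1: 0 / 5
Majority vote => class 0

0


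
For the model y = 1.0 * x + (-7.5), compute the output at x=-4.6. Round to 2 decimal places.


y = 1.0 * -4.6 + (-7.5)
= -4.6 + (-7.5)
= -12.10

-12.10


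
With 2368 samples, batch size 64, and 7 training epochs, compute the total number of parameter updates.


Iterations per epoch = 2368 / 64 = 37
Total updates = iterations_per_epoch * epochs
= 37 * 7
= 259

259


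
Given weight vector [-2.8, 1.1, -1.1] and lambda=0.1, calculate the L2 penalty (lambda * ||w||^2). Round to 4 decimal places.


Squaring each weight:
(-2.8)^2 = 7.84
1.1^2 = 1.21
(-1.1)^2 = 1.21
Sum of squares = 10.26
Penalty = 0.1 * 10.26 = 1.0260

1.0260


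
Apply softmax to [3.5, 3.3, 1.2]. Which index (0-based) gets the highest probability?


Softmax is a monotonic transformation, so it preserves the argmax.
We need to find the index of the maximum logit.
Index 0: 3.5
Index 1: 3.3
Index 2: 1.2
Maximum logit = 3.5 at index 0

0


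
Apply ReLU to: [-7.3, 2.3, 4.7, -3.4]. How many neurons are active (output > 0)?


ReLU(x) = max(0, x) for each element:
ReLU(-7.3) = 0
ReLU(2.3) = 2.3
ReLU(4.7) = 4.7
ReLU(-3.4) = 0
Active neurons (>0): 2

2


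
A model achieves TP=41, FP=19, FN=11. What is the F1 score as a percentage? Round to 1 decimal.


Precision = TP / (TP + FP) = 41 / 60 = 0.6833
Recall = TP / (TP + FN) = 41 / 52 = 0.7885
F1 = 2 * P * R / (P + R)
= 2 * 0.6833 * 0.7885 / (0.6833 + 0.7885)
= 1.0776 / 1.4718
= 0.7321
As percentage: 73.2%

73.2


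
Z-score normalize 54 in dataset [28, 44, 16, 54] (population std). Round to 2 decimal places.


Mean = (28 + 44 + 16 + 54) / 4 = 35.5
Variance = sum((x_i - mean)^2) / n = 212.75
Std = sqrt(212.75) = 14.586
Z = (x - mean) / std
= (54 - 35.5) / 14.586
= 18.5 / 14.586
= 1.27

1.27


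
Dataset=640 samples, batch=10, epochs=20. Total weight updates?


Iterations per epoch = 640 / 10 = 64
Total updates = iterations_per_epoch * epochs
= 64 * 20
= 1280

1280


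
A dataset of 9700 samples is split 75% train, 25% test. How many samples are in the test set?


Train samples = 9700 * 75% = 7275
Test samples = 9700 - 7275
= 2425

2425


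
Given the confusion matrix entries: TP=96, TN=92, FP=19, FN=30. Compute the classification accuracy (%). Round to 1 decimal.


Accuracy = (TP + TN) / (TP + TN + FP + FN) * 100
= (96 + 92) / (96 + 92 + 19 + 30)
= 188 / 237
= 0.7932
= 79.3%

79.3


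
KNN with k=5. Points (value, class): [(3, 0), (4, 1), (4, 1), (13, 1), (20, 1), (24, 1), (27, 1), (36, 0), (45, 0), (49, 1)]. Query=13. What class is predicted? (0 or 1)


Distances from query 13:
Point 13 (class 1): distance = 0
Point 20 (class 1): distance = 7
Point 4 (class 1): distance = 9
Point 4 (class 1): distance = 9
Point 3 (class 0): distance = 10
K=5 nearest neighbors: classes = [1, 1, 1, 1, 0]
Votes for class 1: 4 / 5
Majority vote => class 1

1


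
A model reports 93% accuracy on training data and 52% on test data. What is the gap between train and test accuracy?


Gap = train_accuracy - test_accuracy
= 93 - 52
= 41%
This large gap strongly indicates overfitting.

41


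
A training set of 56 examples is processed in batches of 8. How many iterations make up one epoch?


Iterations per epoch = dataset_size / batch_size
= 56 / 8
= 7

7


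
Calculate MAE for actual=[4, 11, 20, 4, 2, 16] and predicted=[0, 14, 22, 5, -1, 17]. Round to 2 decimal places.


Absolute errors: [4, 3, 2, 1, 3, 1]
Sum of absolute errors = 14
MAE = 14 / 6 = 2.33

2.33
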